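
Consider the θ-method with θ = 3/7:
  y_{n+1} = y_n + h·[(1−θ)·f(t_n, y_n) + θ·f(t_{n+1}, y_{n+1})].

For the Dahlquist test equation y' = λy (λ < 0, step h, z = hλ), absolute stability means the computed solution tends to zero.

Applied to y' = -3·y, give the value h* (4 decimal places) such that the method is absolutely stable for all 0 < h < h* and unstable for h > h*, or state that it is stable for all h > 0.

(-14.0000,0); λ=-3 ⇒ h* = (14)/3 = 4.6667.

With y'=λy (z=hλ):
  y_{n+1} = y_n + z·[4/7·y_n + 3/7·y_{n+1}] ⇒ (1 − 3/7z)y_{n+1} = (1 + 4/7z)y_n
  so R(z) = (1 + 4/7z)/(1 − 3/7z).

Solve |R(x)|<1 on ℝ⁻.
x=-1.63: |R|=0.0404
R=−1: 1+4/7x = −1+3/7x ⇒ -1/7x=2 ⇒ x=2/(-1/7)=-14.0000
Confirm numerically:
  x=-10.311: |R|=0.90275 <1
  x=-6.860: |R|=0.74112 <1
  x=-6.379: |R|=0.70842 <1
  x=-14.222: |R|=1.00447 >1
  x=-14.113: |R|=1.00229 >1
  x=-14.094: |R|=1.00191 >1
Stable set (-14.0000, 0).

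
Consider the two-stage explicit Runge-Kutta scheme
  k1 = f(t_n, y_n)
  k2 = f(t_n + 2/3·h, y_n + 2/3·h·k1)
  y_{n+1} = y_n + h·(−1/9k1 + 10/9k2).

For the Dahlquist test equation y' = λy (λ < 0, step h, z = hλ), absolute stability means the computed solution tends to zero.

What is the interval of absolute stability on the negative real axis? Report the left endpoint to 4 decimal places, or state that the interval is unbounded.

z∈(-1.3500,0).

On y'=λy, z=hλ:
  k1=λy_n ⇒ h·k1=z·y_n;  k2=λ(1+2/3z)y_n ⇒ h·k2=z(1+2/3z)y_n
  y_{n+1}/y_n = 1 − 1/9z + 10/9z(1+2/3z) = 1 + z + 20/27z²
  R(z) = 1 + z + 20/27z².

Boundary: |R(x)|=1, x<0.
x=-0.41: |R|=0.7145
R=1: x+20/27x²=0 ⇒ x=−27/20=-1.3500; min R=1−1/(4·20/27)=0.6625>−1
Confirm numerically:
  x=-1.306: |R|=0.95743 <1
  x=-1.137: |R|=0.82061 <1
  x=-0.867: |R|=0.68981 <1
  x=-0.701: |R|=0.66300 <1
  x=-1.922: |R|=1.81436 >1
  x=-1.394: |R|=1.04543 >1
Stable set (-1.3500, 0).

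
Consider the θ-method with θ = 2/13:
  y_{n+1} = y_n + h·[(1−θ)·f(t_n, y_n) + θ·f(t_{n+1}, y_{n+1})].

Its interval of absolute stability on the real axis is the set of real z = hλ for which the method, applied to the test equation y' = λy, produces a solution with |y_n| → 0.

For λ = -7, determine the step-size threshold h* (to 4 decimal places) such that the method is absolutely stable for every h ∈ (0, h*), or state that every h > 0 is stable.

(-2.8889,0); λ=-7 ⇒ h* = (26/9)/7 = 0.4127.

Test eqn y'=λy, z=hλ:
  y_{n+1} = y_n + z·[11/13·y_n + 2/13·y_{n+1}] ⇒ (1 − 2/13z)y_{n+1} = (1 + 11/13z)y_n
  ⇒ R(z) = (1 + 11/13z)/(1 − 2/13z).

Boundary: |R(x)|=1, x<0.
x=-1.75: |R|=0.3788
R=−1: 1+11/13x = −1+2/13x ⇒ -9/13x=2 ⇒ x=2/(-9/13)=-2.8889
Confirm numerically:
  x=-1.922: |R|=0.48338 <1
  x=-1.889: |R|=0.46364 <1
  x=-1.344: |R|=0.11372 <1
  x=-3.002: |R|=1.05357 >1
  x=-2.996: |R|=1.05076 >1
  x=-2.921: |R|=1.01534 >1
So |R|<1 on (-2.8889, 0).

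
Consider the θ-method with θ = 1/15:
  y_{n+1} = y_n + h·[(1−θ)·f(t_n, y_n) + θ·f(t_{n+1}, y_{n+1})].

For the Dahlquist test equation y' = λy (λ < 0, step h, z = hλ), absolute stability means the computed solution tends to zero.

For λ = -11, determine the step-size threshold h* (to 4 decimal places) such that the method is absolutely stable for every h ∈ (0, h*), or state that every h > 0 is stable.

(-2.3077,0); λ=-11 ⇒ h* = (30/13)/11 = 0.2098.

On y'=λy, z=hλ:
  y_{n+1} = y_n + z·[14/15·y_n + 1/15·y_{n+1}] ⇒ (1 − 1/15z)y_{n+1} = (1 + 14/15z)y_n
  so R(z) = (1 + 14/15z)/(1 − 1/15z).

Need |R(x)|<1, x<0.
x=-0.87: |R|=0.1777
R=−1: 1+14/15x = −1+1/15x ⇒ -13/15x=2 ⇒ x=2/(-13/15)=-2.3077
Confirm numerically:
  x=-2.159: |R|=0.88735 <1
  x=-2.036: |R|=0.79267 <1
  x=-1.749: |R|=0.56636 <1
  x=-2.767: |R|=1.33607 >1
  x=-2.544: |R|=1.17510 >1
So |R|<1 on (-2.3077, 0).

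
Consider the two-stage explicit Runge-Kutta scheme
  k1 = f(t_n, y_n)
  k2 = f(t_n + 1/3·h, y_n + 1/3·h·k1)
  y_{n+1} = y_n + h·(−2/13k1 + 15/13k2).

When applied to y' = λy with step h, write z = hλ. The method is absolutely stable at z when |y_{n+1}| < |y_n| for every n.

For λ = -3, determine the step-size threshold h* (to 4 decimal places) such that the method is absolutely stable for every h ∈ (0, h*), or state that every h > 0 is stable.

Test eqn y'=λy, z=hλ:
  k1=λy_n ⇒ h·k1=z·y_n;  k2=λ(1+1/3z)y_n ⇒ h·k2=z(1+1/3z)y_n
  y_{n+1}/y_n = 1 − 2/13z + 15/13z(1+1/3z) = 1 + z + 5/13z²
  R(z) = 1 + z + 5/13z².

Solve |R(x)|<1 on ℝ⁻.
x=-1.48: |R|=0.3625
R=1: x+5/13x²=0 ⇒ x=−13/5=-2.6000; min R=1−1/(4·5/13)=0.3500>−1
Confirm numerically:
  x=-2.488: |R|=0.89282 <1
  x=-1.904: |R|=0.49031 <1
  x=-1.090: |R|=0.36696 <1
  x=-2.767: |R|=1.17773 >1
  x=-2.685: |R|=1.08778 >1
Interval (-2.6000, 0).

(-2.6000,0); λ=-3 ⇒ h* = (13/5)/3 = 0.8667.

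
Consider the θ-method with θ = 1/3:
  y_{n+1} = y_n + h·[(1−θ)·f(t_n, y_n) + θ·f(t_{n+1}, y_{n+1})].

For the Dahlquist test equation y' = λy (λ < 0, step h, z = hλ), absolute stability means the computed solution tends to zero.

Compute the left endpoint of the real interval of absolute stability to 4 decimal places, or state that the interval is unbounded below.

On y'=λy, z=hλ:
  y_{n+1} = y_n + z·[2/3·y_n + 1/3·y_{n+1}] ⇒ (1 − 1/3z)y_{n+1} = (1 + 2/3z)y_n
  Hence R(z) = (1 + 2/3z)/(1 − 1/3z).

Boundary: |R(x)|=1, x<0.
x=-1.67: |R|=0.0728
R=−1: 1+2/3x = −1+1/3x ⇒ -1/3x=2 ⇒ x=2/(-1/3)=-6.0000
Confirm numerically:
  x=-5.416: |R|=0.93061 <1
  x=-4.670: |R|=0.82660 <1
  x=-3.236: |R|=0.55677 <1
  x=-6.496: |R|=1.05223 >1
  x=-6.487: |R|=1.05133 >1
Interval (-6.0000, 0).

z* = -6.0000.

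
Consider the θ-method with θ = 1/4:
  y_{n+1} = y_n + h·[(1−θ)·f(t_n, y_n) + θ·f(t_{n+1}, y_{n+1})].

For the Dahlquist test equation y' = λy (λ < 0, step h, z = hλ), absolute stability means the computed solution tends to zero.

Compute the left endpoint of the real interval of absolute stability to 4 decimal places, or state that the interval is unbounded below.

left endpoint -4.0000.

On y'=λy, z=hλ:
  y_{n+1} = y_n + z·[3/4·y_n + 1/4·y_{n+1}] ⇒ (1 − 1/4z)y_{n+1} = (1 + 3/4z)y_n
  ⇒ R(z) = (1 + 3/4z)/(1 − 1/4z).

Solve |R(x)|<1 on ℝ⁻.
x=-1.55: |R|=0.1171
R=−1: 1+3/4x = −1+1/4x ⇒ -1/2x=2 ⇒ x=2/(-1/2)=-4.0000
Confirm numerically:
  x=-3.000: |R|=0.71429 <1
  x=-2.575: |R|=0.56654 <1
  x=-2.258: |R|=0.44327 <1
  x=-1.934: |R|=0.30367 <1
  x=-4.600: |R|=1.13953 >1
  x=-4.506: |R|=1.11897 >1
  x=-4.097: |R|=1.02396 >1
So |R|<1 on (-4.0000, 0).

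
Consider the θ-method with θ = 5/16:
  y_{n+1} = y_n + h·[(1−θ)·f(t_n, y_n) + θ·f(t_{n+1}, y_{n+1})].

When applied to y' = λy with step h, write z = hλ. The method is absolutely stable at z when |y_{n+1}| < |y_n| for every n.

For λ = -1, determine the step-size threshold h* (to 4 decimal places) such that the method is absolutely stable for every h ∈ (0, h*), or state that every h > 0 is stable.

(-5.3333,0); λ=-1 ⇒ h* = (16/3)/1 = 5.3333.

Test eqn y'=λy, z=hλ:
  y_{n+1} = y_n + z·[11/16·y_n + 5/16·y_{n+1}] ⇒ (1 − 5/16z)y_{n+1} = (1 + 11/16z)y_n
  Hence R(z) = (1 + 11/16z)/(1 − 5/16z).

Boundary: |R(x)|=1, x<0.
x=-1.22: |R|=0.1167
R=−1: 1+11/16x = −1+5/16x ⇒ -3/8x=2 ⇒ x=2/(-3/8)=-5.3333
Confirm numerically:
  x=-3.066: |R|=0.56578 <1
  x=-3.054: |R|=0.56265 <1
  x=-2.931: |R|=0.52980 <1
  x=-5.682: |R|=1.04711 >1
  x=-5.426: |R|=1.01289 >1
Stable set (-5.3333, 0).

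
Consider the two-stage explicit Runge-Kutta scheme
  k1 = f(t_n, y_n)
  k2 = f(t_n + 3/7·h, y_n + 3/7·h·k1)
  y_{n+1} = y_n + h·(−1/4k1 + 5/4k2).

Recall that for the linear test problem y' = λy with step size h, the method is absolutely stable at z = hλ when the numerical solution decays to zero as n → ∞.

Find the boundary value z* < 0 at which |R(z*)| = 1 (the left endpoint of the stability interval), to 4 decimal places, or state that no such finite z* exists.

z* = -1.8667.

With y'=λy (z=hλ):
  k1=λy_n ⇒ h·k1=z·y_n;  k2=λ(1+3/7z)y_n ⇒ h·k2=z(1+3/7z)y_n
  y_{n+1}/y_n = 1 − 1/4z + 5/4z(1+3/7z) = 1 + z + 15/28z²
  R(z) = 1 + z + 15/28z².

Find x<0 with |R(x)|<1.
x=-0.44: |R|=0.6637
R=1: x+15/28x²=0 ⇒ x=−28/15=-1.8667; min R=1−1/(4·15/28)=0.5333>−1
Confirm numerically:
  x=-1.564: |R|=0.74641 <1
  x=-1.452: |R|=0.67745 <1
  x=-1.396: |R|=0.64801 <1
  x=-1.277: |R|=0.59660 <1
  x=-2.377: |R|=1.64985 >1
  x=-2.212: |R|=1.40922 >1
So |R|<1 on (-1.8667, 0).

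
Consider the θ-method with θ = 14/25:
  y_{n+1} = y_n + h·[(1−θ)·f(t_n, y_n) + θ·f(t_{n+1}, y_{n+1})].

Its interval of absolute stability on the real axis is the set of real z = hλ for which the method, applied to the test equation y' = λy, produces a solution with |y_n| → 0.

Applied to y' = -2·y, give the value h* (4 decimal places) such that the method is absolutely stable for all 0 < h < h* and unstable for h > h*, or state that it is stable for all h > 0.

(−∞, 0) — no finite endpoint. Any h>0 works for λ=-2.

With y'=λy (z=hλ):
  y_{n+1} = y_n + z·[11/25·y_n + 14/25·y_{n+1}] ⇒ (1 − 14/25z)y_{n+1} = (1 + 11/25z)y_n
  ⇒ R(z) = (1 + 11/25z)/(1 − 14/25z).

Find x<0 with |R(x)|<1.
x=-0.52: |R|=0.5973
x=-2: |R|=0.0566
x=-10: |R|=0.5152
x=-100: |R|=0.7544
θ=14/25≥1/2 ⇒ |1+11/25x|<|1−14/25x| ∀x<0 ⇒ unbounded interval.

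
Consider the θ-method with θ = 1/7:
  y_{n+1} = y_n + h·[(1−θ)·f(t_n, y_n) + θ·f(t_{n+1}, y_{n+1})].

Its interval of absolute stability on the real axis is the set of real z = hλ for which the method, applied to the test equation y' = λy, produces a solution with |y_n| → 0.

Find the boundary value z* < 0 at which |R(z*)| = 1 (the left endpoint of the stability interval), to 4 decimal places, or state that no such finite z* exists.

Set f=λy, z=hλ:
  y_{n+1} = y_n + z·[6/7·y_n + 1/7·y_{n+1}] ⇒ (1 − 1/7z)y_{n+1} = (1 + 6/7z)y_n
  ⇒ R(z) = (1 + 6/7z)/(1 − 1/7z).

Find x<0 with |R(x)|<1.
x=-1.08: |R|=0.0644
R=−1: 1+6/7x = −1+1/7x ⇒ -5/7x=2 ⇒ x=2/(-5/7)=-2.8000
Confirm numerically:
  x=-2.453: |R|=0.81646 <1
  x=-1.874: |R|=0.47825 <1
  x=-1.522: |R|=0.25018 <1
  x=-1.121: |R|=0.03374 <1
  x=-3.252: |R|=1.22044 >1
  x=-2.991: |R|=1.09559 >1
Stable set (-2.8000, 0).

z* = -2.8000.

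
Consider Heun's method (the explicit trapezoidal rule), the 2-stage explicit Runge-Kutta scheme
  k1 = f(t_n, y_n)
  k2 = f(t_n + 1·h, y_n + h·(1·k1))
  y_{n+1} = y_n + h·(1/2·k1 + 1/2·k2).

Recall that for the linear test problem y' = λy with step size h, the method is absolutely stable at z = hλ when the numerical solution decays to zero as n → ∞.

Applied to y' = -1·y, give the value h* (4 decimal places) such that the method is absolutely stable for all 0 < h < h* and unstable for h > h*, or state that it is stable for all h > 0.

Set f=λy, z=hλ:
  order 2, 2-stage ⇒ R(z)=1+z+z^2/2
  (e.g. R(-0.43)=0.66245, |R|=0.66245)

Find x<0 with |R(x)|<1.
x=-0.43: |R|=0.6624
|R(-1.46)|=0.6058 |R(-1.44)|=0.5968 |R(-1.22)|=0.5242
Bisect:
  x_lo=-2.3079 |R|=1.3553  x_hi=-0.2997 |R|=0.7452
  mid=-1.30379 |R|=0.54614 →hi
  mid=-1.80584 |R|=0.82469 →hi
  mid=-2.05687 |R|=1.05848 →lo
  mid=-1.93135 |R|=0.93371 →hi
  mid=-1.99411 |R|=0.99413 →hi
  mid=-2.02549 |R|=1.02581 →lo
  mid=-2.00980 |R|=1.00985 →lo
  ...
  [-2.00011,-1.99999] ⇒ x*=-2.0000
Stable set (-2.0000, 0).

(-2.0000,0); λ=-1 ⇒ h* = 2.0000.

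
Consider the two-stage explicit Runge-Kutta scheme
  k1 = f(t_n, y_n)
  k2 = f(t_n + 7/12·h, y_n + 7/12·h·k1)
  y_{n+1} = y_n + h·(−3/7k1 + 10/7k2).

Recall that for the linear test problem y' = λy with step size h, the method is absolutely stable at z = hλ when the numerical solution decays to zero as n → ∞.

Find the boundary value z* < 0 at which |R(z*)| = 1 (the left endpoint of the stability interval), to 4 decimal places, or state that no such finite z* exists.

Set f=λy, z=hλ:
  k1=λy_n ⇒ h·k1=z·y_n;  k2=λ(1+7/12z)y_n ⇒ h·k2=z(1+7/12z)y_n
  y_{n+1}/y_n = 1 − 3/7z + 10/7z(1+7/12z) = 1 + z + 5/6z²
  ⇒ R(z) = 1 + z + 5/6z².

Boundary: |R(x)|=1, x<0.
x=-1.16: |R|=0.9613
R=1: x+5/6x²=0 ⇒ x=−6/5=-1.2000; min R=1−1/(4·5/6)=0.7000>−1
Confirm numerically:
  x=-1.103: |R|=0.91084 <1
  x=-0.640: |R|=0.70133 <1
  x=-0.625: |R|=0.70052 <1
  x=-0.576: |R|=0.70048 <1
  x=-1.535: |R|=1.42852 >1
  x=-1.463: |R|=1.32064 >1
  x=-1.296: |R|=1.10368 >1
So |R|<1 on (-1.2000, 0).

z* = -1.2000.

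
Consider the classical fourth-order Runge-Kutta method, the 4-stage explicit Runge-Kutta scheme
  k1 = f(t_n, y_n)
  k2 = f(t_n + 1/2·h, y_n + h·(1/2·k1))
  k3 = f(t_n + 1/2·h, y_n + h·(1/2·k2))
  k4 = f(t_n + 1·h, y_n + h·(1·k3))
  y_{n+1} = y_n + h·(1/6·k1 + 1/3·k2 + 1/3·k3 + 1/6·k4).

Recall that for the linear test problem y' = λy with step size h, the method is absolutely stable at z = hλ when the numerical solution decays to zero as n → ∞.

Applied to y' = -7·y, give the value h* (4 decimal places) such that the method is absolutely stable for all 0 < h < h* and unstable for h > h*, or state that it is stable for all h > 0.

(-2.7853,0); λ=-7 ⇒ h* = 0.3979.

Test eqn y'=λy, z=hλ:
  order 4, 4-stage ⇒ R(z)=1+z+z^2/2+z^3/6+z^4/24
  (e.g. R(-0.38)=0.68392, |R|=0.68392)

Solve |R(x)|<1 on ℝ⁻.
x=-0.38: |R|=0.6839
|R(-2.78)|=0.9920 |R(-2.13)|=0.3855 |R(-0.5)|=0.6068
Bisect:
  x_lo=-3.3852 |R|=2.3509  x_hi=-0.1624 |R|=0.8501
  mid=-1.77382 |R|=0.28170 →hi
  mid=-2.57951 |R|=0.73156 →hi
  mid=-2.98236 |R|=1.34011 →lo
  mid=-2.78094 |R|=0.99345 →hi
  mid=-2.88165 |R|=1.15526 →lo
  mid=-2.83129 |R|=1.07160 →lo
  mid=-2.80611 |R|=1.03185 →lo
  ...
  [-2.78546,-2.78526] ⇒ x*=-2.7853
Stable set (-2.7853, 0).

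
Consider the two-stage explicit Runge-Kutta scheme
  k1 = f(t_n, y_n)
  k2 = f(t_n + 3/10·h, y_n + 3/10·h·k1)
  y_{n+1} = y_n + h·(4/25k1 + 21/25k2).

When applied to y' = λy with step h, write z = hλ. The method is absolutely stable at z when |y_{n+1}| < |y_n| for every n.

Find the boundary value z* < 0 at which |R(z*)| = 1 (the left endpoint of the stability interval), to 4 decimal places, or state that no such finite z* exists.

left endpoint -3.9683.

Test eqn y'=λy, z=hλ:
  k1=λy_n ⇒ h·k1=z·y_n;  k2=λ(1+3/10z)y_n ⇒ h·k2=z(1+3/10z)y_n
  y_{n+1}/y_n = 1 + 4/25z + 21/25z(1+3/10z) = 1 + z + 63/250z²
  R(z) = 1 + z + 63/250z².

Solve |R(x)|<1 on ℝ⁻.
x=-1.53: |R|=0.0599
R=1: x+63/250x²=0 ⇒ x=−250/63=-3.9683; min R=1−1/(4·63/250)=0.0079>−1
Confirm numerically:
  x=-2.364: |R|=0.04430 <1
  x=-2.286: |R|=0.03090 <1
  x=-2.115: |R|=0.01225 <1
  x=-4.492: |R|=1.59287 >1
  x=-4.355: |R|=1.42444 >1
  x=-4.058: |R|=1.09178 >1
So |R|<1 on (-3.9683, 0).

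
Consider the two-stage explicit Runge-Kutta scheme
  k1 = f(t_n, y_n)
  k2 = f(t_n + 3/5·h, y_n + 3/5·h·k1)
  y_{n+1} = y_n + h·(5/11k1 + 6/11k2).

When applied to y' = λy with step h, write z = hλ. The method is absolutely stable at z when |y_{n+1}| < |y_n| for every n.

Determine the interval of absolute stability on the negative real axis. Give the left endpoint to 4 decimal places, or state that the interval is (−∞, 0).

(-3.0556, 0).

Test eqn y'=λy, z=hλ:
  k1=λy_n ⇒ h·k1=z·y_n;  k2=λ(1+3/5z)y_n ⇒ h·k2=z(1+3/5z)y_n
  y_{n+1}/y_n = 1 + 5/11z + 6/11z(1+3/5z) = 1 + z + 18/55z²
  so R(z) = 1 + z + 18/55z².

Find x<0 with |R(x)|<1.
x=-1.11: |R|=0.2932
R=1: x+18/55x²=0 ⇒ x=−55/18=-3.0556; min R=1−1/(4·18/55)=0.2361>−1
Confirm numerically:
  x=-2.848: |R|=0.80654 <1
  x=-1.558: |R|=0.23641 <1
  x=-1.534: |R|=0.23612 <1
  x=-3.611: |R|=1.65641 >1
  x=-3.380: |R|=1.35889 >1
Stable set (-3.0556, 0).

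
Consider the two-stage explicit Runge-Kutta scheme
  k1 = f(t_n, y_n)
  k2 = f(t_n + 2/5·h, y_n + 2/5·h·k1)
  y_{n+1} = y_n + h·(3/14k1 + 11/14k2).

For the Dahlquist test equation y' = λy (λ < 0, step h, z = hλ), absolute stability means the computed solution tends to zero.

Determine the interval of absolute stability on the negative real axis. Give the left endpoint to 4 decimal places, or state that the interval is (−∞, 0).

(-3.1818, 0).

On y'=λy, z=hλ:
  k1=λy_n ⇒ h·k1=z·y_n;  k2=λ(1+2/5z)y_n ⇒ h·k2=z(1+2/5z)y_n
  y_{n+1}/y_n = 1 + 3/14z + 11/14z(1+2/5z) = 1 + z + 11/35z²
  so R(z) = 1 + z + 11/35z².

Solve |R(x)|<1 on ℝ⁻.
x=-1.45: |R|=0.2108
R=1: x+11/35x²=0 ⇒ x=−35/11=-3.1818; min R=1−1/(4·11/35)=0.2045>−1
Confirm numerically:
  x=-2.764: |R|=0.63705 <1
  x=-2.337: |R|=0.37949 <1
  x=-1.951: |R|=0.24530 <1
  x=-1.448: |R|=0.21096 <1
  x=-3.433: |R|=1.27101 >1
  x=-3.257: |R|=1.07696 >1
So |R|<1 on (-3.1818, 0).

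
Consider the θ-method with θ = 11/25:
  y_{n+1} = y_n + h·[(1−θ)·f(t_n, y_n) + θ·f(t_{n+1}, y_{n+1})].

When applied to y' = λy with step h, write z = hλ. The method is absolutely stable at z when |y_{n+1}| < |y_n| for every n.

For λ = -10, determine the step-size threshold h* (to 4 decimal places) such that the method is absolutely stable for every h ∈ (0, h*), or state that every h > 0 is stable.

With y'=λy (z=hλ):
  y_{n+1} = y_n + z·[14/25·y_n + 11/25·y_{n+1}] ⇒ (1 − 11/25z)y_{n+1} = (1 + 14/25z)y_n
  Hence R(z) = (1 + 14/25z)/(1 − 11/25z).

Solve |R(x)|<1 on ℝ⁻.
x=-0.54: |R|=0.5637
R=−1: 1+14/25x = −1+11/25x ⇒ -3/25x=2 ⇒ x=2/(-3/25)=-16.6667
Confirm numerically:
  x=-15.333: |R|=0.97934 <1
  x=-14.781: |R|=0.96984 <1
  x=-8.179: |R|=0.77852 <1
  x=-17.172: |R|=1.00709 >1
  x=-16.725: |R|=1.00084 >1
So |R|<1 on (-16.6667, 0).

(-16.6667,0); λ=-10 ⇒ h* = (50/3)/10 = 1.6667.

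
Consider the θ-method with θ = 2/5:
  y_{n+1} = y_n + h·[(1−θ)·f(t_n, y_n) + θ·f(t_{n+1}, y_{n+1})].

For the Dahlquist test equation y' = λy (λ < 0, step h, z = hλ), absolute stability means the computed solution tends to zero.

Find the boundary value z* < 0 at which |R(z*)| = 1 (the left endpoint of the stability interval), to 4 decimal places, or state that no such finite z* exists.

z* = -10.0000.

With y'=λy (z=hλ):
  y_{n+1} = y_n + z·[3/5·y_n + 2/5·y_{n+1}] ⇒ (1 − 2/5z)y_{n+1} = (1 + 3/5z)y_n
  Hence R(z) = (1 + 3/5z)/(1 − 2/5z).

Need |R(x)|<1, x<0.
x=-0.54: |R|=0.5559
R=−1: 1+3/5x = −1+2/5x ⇒ -1/5x=2 ⇒ x=2/(-1/5)=-10.0000
Confirm numerically:
  x=-8.767: |R|=0.94528 <1
  x=-6.893: |R|=0.83461 <1
  x=-6.842: |R|=0.83098 <1
  x=-5.254: |R|=0.69396 <1
  x=-10.229: |R|=1.00900 >1
  x=-10.219: |R|=1.00861 >1
  x=-10.217: |R|=1.00853 >1
Interval (-10.0000, 0).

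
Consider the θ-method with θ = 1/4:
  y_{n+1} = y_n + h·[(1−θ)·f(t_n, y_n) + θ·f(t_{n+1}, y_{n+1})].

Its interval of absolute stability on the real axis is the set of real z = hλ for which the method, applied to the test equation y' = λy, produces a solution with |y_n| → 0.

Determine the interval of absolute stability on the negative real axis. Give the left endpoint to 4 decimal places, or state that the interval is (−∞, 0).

z∈(-4.0000,0).

With y'=λy (z=hλ):
  y_{n+1} = y_n + z·[3/4·y_n + 1/4·y_{n+1}] ⇒ (1 − 1/4z)y_{n+1} = (1 + 3/4z)y_n
  R(z) = (1 + 3/4z)/(1 − 1/4z).

Boundary: |R(x)|=1, x<0.
x=-1.8: |R|=0.2414
R=−1: 1+3/4x = −1+1/4x ⇒ -1/2x=2 ⇒ x=2/(-1/2)=-4.0000
Confirm numerically:
  x=-3.239: |R|=0.78975 <1
  x=-3.137: |R|=0.75816 <1
  x=-2.733: |R|=0.62364 <1
  x=-2.220: |R|=0.42765 <1
  x=-4.280: |R|=1.06763 >1
  x=-4.278: |R|=1.06717 >1
Interval (-4.0000, 0).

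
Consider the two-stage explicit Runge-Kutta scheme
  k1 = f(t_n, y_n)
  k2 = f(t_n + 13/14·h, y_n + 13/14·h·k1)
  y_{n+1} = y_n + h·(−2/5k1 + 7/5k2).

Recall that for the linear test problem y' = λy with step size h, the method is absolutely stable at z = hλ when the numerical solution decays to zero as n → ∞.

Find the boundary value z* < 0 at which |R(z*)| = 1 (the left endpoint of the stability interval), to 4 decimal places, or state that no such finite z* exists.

left endpoint -0.7692.

Set f=λy, z=hλ:
  k1=λy_n ⇒ h·k1=z·y_n;  k2=λ(1+13/14z)y_n ⇒ h·k2=z(1+13/14z)y_n
  y_{n+1}/y_n = 1 − 2/5z + 7/5z(1+13/14z) = 1 + z + 13/10z²
  Hence R(z) = 1 + z + 13/10z².

Solve |R(x)|<1 on ℝ⁻.
x=-0.53: |R|=0.8352
R=1: x+13/10x²=0 ⇒ x=−10/13=-0.7692; min R=1−1/(4·13/10)=0.8077>−1
Confirm numerically:
  x=-0.647: |R|=0.89719 <1
  x=-0.537: |R|=0.83788 <1
  x=-0.495: |R|=0.82353 <1
  x=-0.328: |R|=0.81186 <1
  x=-0.984: |R|=1.27473 >1
  x=-0.958: |R|=1.23509 >1
Interval (-0.7692, 0).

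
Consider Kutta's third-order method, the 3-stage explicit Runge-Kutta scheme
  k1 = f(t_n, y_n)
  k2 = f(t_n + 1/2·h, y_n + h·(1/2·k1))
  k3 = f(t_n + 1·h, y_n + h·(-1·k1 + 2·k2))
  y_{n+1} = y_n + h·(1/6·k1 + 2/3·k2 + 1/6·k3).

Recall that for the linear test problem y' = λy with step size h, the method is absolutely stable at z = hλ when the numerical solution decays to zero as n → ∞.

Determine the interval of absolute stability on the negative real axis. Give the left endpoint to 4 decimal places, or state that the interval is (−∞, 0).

Set f=λy, z=hλ:
  order 3, 3-stage ⇒ R(z)=1+z+z^2/2+z^3/6
  (e.g. R(-0.69)=0.49330, |R|=0.49330)

Solve |R(x)|<1 on ℝ⁻.
x=-0.69: |R|=0.4933
|R(-2.35)|=0.7517 |R(-1.33)|=0.1623 |R(-1.04)|=0.3133
Bisect:
  x_lo=-3.0506 |R|=2.1291  x_hi=-0.1214 |R|=0.8857
  mid=-1.58601 |R|=0.00679 →hi
  mid=-2.31831 |R|=0.70769 →hi
  mid=-2.68447 |R|=1.30549 →lo
  mid=-2.50139 |R|=0.98143 →hi
  mid=-2.59293 |R|=1.13679 →lo
  mid=-2.54716 |R|=1.05749 →lo
  mid=-2.52427 |R|=1.01906 →lo
  mid=-2.51283 |R|=1.00014 →lo
  ...
  [-2.51283,-2.51265] ⇒ x*=-2.5127
Interval (-2.5127, 0).

(-2.5127, 0).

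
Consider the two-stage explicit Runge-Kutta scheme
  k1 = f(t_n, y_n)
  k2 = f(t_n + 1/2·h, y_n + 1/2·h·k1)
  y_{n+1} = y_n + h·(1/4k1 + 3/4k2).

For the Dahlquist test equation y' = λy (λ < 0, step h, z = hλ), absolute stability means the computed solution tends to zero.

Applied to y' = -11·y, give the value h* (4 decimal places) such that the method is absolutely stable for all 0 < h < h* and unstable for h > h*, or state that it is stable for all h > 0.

Test eqn y'=λy, z=hλ:
  k1=λy_n ⇒ h·k1=z·y_n;  k2=λ(1+1/2z)y_n ⇒ h·k2=z(1+1/2z)y_n
  y_{n+1}/y_n = 1 + 1/4z + 3/4z(1+1/2z) = 1 + z + 3/8z²
  ⇒ R(z) = 1 + z + 3/8z².

Need |R(x)|<1, x<0.
x=-0.61: |R|=0.5295
R=1: x+3/8x²=0 ⇒ x=−8/3=-2.6667; min R=1−1/(4·3/8)=0.3333>−1
Confirm numerically:
  x=-1.722: |R|=0.38998 <1
  x=-1.687: |R|=0.38024 <1
  x=-1.592: |R|=0.35842 <1
  x=-3.166: |R|=1.59283 >1
  x=-2.764: |R|=1.10089 >1
So |R|<1 on (-2.6667, 0).

(-2.6667,0); λ=-11 ⇒ h* = (8/3)/11 = 0.2424.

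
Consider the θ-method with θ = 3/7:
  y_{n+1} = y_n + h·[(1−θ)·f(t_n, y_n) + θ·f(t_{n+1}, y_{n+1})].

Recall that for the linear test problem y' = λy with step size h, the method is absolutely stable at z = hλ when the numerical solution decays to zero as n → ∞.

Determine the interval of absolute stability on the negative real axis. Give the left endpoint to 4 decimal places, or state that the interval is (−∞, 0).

Test eqn y'=λy, z=hλ:
  y_{n+1} = y_n + z·[4/7·y_n + 3/7·y_{n+1}] ⇒ (1 − 3/7z)y_{n+1} = (1 + 4/7z)y_n
  so R(z) = (1 + 4/7z)/(1 − 3/7z).

Need |R(x)|<1, x<0.
x=-1.1: |R|=0.2524
R=−1: 1+4/7x = −1+3/7x ⇒ -1/7x=2 ⇒ x=2/(-1/7)=-14.0000
Confirm numerically:
  x=-13.519: |R|=0.98989 <1
  x=-11.963: |R|=0.95251 <1
  x=-6.703: |R|=0.73083 <1
  x=-14.251: |R|=1.00504 >1
  x=-14.238: |R|=1.00479 >1
So |R|<1 on (-14.0000, 0).

z∈(-14.0000,0).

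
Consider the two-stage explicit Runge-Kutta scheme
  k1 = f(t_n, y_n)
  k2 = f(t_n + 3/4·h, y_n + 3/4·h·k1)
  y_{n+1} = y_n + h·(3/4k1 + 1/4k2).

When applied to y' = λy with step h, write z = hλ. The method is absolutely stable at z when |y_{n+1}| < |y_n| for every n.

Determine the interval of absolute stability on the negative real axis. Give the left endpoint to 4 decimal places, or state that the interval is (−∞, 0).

With y'=λy (z=hλ):
  k1=λy_n ⇒ h·k1=z·y_n;  k2=λ(1+3/4z)y_n ⇒ h·k2=z(1+3/4z)y_n
  y_{n+1}/y_n = 1 + 3/4z + 1/4z(1+3/4z) = 1 + z + 3/16z²
  R(z) = 1 + z + 3/16z².

Boundary: |R(x)|=1, x<0.
x=-1.28: |R|=0.0272
R=1: x+3/16x²=0 ⇒ x=−16/3=-5.3333; min R=1−1/(4·3/16)=-0.3333>−1
Confirm numerically:
  x=-4.521: |R|=0.31140 <1
  x=-3.616: |R|=0.16435 <1
  x=-3.507: |R|=0.20093 <1
  x=-2.392: |R|=0.31919 <1
  x=-5.830: |R|=1.54292 >1
  x=-5.408: |R|=1.07571 >1
Interval (-5.3333, 0).

(-5.3333, 0).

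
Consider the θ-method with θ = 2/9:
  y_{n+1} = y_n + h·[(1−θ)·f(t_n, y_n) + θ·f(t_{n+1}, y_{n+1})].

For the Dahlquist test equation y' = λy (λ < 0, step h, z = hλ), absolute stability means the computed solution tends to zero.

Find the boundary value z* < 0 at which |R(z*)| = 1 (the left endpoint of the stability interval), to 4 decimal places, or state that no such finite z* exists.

Test eqn y'=λy, z=hλ:
  y_{n+1} = y_n + z·[7/9·y_n + 2/9·y_{n+1}] ⇒ (1 − 2/9z)y_{n+1} = (1 + 7/9z)y_n
  so R(z) = (1 + 7/9z)/(1 − 2/9z).

Boundary: |R(x)|=1, x<0.
x=-1.72: |R|=0.2444
R=−1: 1+7/9x = −1+2/9x ⇒ -5/9x=2 ⇒ x=2/(-5/9)=-3.6000
Confirm numerically:
  x=-3.078: |R|=0.82779 <1
  x=-2.850: |R|=0.74490 <1
  x=-2.691: |R|=0.68398 <1
  x=-1.886: |R|=0.32900 <1
  x=-4.005: |R|=1.11905 >1
  x=-3.721: |R|=1.03680 >1
Interval (-3.6000, 0).

left endpoint -3.6000.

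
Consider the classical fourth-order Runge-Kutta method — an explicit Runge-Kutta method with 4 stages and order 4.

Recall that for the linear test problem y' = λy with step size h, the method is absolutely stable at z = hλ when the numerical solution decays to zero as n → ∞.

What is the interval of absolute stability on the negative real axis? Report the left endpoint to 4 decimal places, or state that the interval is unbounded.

z∈(-2.7853,0).

With y'=λy (z=hλ):
  order 4, 4-stage ⇒ R(z)=1+z+z^2/2+z^3/6+z^4/24
  (e.g. R(-1.8)=0.28540, |R|=0.28540)

Boundary: |R(x)|=1, x<0.
x=-1.8: |R|=0.2854
|R(-2.74)|=0.9338 |R(-2.19)|=0.4159 |R(-1.97)|=0.3238
Bisect:
  x_lo=-3.3975 |R|=2.3896  x_hi=-0.1504 |R|=0.8604
  mid=-1.77395 |R|=0.28172 →hi
  mid=-2.58575 |R|=0.73853 →hi
  mid=-2.99164 |R|=1.35838 →lo
  mid=-2.78870 |R|=1.00514 →lo
  mid=-2.68722 |R|=0.86193 →hi
  mid=-2.73796 |R|=0.93095 →hi
  mid=-2.76333 |R|=0.96738 →hi
  mid=-2.77601 |R|=0.98610 →hi
  mid=-2.78235 |R|=0.99558 →hi
  ...
  [-2.78533,-2.78513] ⇒ x*=-2.7853
Stable set (-2.7853, 0).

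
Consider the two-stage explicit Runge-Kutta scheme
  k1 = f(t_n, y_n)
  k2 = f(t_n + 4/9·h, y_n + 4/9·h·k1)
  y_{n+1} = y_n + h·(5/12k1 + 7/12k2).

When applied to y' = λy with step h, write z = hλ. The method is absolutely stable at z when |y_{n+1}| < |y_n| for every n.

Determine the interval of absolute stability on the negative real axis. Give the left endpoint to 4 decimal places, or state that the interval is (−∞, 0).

On y'=λy, z=hλ:
  k1=λy_n ⇒ h·k1=z·y_n;  k2=λ(1+4/9z)y_n ⇒ h·k2=z(1+4/9z)y_n
  y_{n+1}/y_n = 1 + 5/12z + 7/12z(1+4/9z) = 1 + z + 7/27z²
  so R(z) = 1 + z + 7/27z².

Find x<0 with |R(x)|<1.
x=-1.57: |R|=0.0690
R=1: x+7/27x²=0 ⇒ x=−27/7=-3.8571; min R=1−1/(4·7/27)=0.0357>−1
Confirm numerically:
  x=-3.360: |R|=0.56693 <1
  x=-3.099: |R|=0.39087 <1
  x=-2.244: |R|=0.06151 <1
  x=-4.443: |R|=1.67484 >1
  x=-4.419: |R|=1.64370 >1
  x=-4.068: |R|=1.22238 >1
So |R|<1 on (-3.8571, 0).

z∈(-3.8571,0).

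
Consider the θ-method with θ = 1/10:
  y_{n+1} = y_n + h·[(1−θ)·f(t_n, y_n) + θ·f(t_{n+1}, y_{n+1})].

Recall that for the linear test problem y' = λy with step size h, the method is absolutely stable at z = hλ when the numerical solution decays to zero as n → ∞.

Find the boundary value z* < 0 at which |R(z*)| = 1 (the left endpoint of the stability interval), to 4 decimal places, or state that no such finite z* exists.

With y'=λy (z=hλ):
  y_{n+1} = y_n + z·[9/10·y_n + 1/10·y_{n+1}] ⇒ (1 − 1/10z)y_{n+1} = (1 + 9/10z)y_n
  ⇒ R(z) = (1 + 9/10z)/(1 − 1/10z).

Solve |R(x)|<1 on ℝ⁻.
x=-0.33: |R|=0.6805
R=−1: 1+9/10x = −1+1/10x ⇒ -4/5x=2 ⇒ x=2/(-4/5)=-2.5000
Confirm numerically:
  x=-2.231: |R|=0.82405 <1
  x=-1.798: |R|=0.52399 <1
  x=-1.156: |R|=0.03621 <1
  x=-1.150: |R|=0.03139 <1
  x=-2.708: |R|=1.13094 >1
  x=-2.667: |R|=1.10547 >1
Interval (-2.5000, 0).

z* = -2.5000.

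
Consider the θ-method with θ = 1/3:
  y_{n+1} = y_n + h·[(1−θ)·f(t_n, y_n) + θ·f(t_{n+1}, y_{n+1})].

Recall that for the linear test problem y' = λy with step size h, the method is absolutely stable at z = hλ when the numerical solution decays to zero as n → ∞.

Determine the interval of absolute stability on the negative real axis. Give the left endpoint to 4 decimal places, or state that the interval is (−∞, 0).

(-6.0000, 0).

With y'=λy (z=hλ):
  y_{n+1} = y_n + z·[2/3·y_n + 1/3·y_{n+1}] ⇒ (1 − 1/3z)y_{n+1} = (1 + 2/3z)y_n
  R(z) = (1 + 2/3z)/(1 − 1/3z).

Boundary: |R(x)|=1, x<0.
x=-0.38: |R|=0.6627
R=−1: 1+2/3x = −1+1/3x ⇒ -1/3x=2 ⇒ x=2/(-1/3)=-6.0000
Confirm numerically:
  x=-5.672: |R|=0.96218 <1
  x=-5.244: |R|=0.90830 <1
  x=-3.221: |R|=0.55329 <1
  x=-2.841: |R|=0.45917 <1
  x=-6.203: |R|=1.02206 >1
  x=-6.145: |R|=1.01586 >1
Stable set (-6.0000, 0).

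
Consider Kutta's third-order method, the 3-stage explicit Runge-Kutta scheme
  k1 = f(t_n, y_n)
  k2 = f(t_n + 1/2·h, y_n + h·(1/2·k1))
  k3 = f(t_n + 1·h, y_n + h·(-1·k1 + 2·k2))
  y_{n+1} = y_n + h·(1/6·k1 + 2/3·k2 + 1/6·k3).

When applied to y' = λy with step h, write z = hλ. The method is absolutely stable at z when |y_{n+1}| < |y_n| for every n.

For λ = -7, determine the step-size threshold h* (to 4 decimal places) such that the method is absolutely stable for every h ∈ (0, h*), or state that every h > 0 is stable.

On y'=λy, z=hλ:
  order 3, 3-stage ⇒ R(z)=1+z+z^2/2+z^3/6
  (e.g. R(-1.58)=0.01081, |R|=0.01081)

Need |R(x)|<1, x<0.
x=-1.58: |R|=0.0108
|R(-2.31)|=0.6963 |R(-0.78)|=0.4451 |R(-0.73)|=0.4716
Bisect:
  x_lo=-2.8244 |R|=1.5909  x_hi=-0.2060 |R|=0.8138
  mid=-1.51519 |R|=0.05295 →hi
  mid=-2.16979 |R|=0.51835 →hi
  mid=-2.49709 |R|=0.97445 →hi
  mid=-2.66074 |R|=1.26044 →lo
  mid=-2.57892 |R|=1.11216 →lo
  mid=-2.53800 |R|=1.04202 →lo
  mid=-2.51755 |R|=1.00791 →lo
  mid=-2.50732 |R|=0.99110 →hi
  mid=-2.51243 |R|=0.99949 →hi
  mid=-2.51499 |R|=1.00370 →lo
  ...
  [-2.51275,-2.51259] ⇒ x*=-2.5127
Stable set (-2.5127, 0).

(-2.5127,0); λ=-7 ⇒ h* = 0.3590.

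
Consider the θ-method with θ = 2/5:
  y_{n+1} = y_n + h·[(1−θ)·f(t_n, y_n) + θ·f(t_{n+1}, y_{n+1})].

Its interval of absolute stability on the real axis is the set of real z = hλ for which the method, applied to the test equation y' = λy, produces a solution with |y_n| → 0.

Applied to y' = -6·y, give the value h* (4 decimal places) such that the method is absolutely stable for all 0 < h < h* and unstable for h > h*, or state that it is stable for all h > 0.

(-10.0000,0); λ=-6 ⇒ h* = (10)/6 = 1.6667.

On y'=λy, z=hλ:
  y_{n+1} = y_n + z·[3/5·y_n + 2/5·y_{n+1}] ⇒ (1 − 2/5z)y_{n+1} = (1 + 3/5z)y_n
  Hence R(z) = (1 + 3/5z)/(1 − 2/5z).

Solve |R(x)|<1 on ℝ⁻.
x=-0.44: |R|=0.6259
R=−1: 1+3/5x = −1+2/5x ⇒ -1/5x=2 ⇒ x=2/(-1/5)=-10.0000
Confirm numerically:
  x=-9.412: |R|=0.97532 <1
  x=-9.227: |R|=0.96704 <1
  x=-9.050: |R|=0.95887 <1
  x=-8.447: |R|=0.92907 <1
  x=-10.455: |R|=1.01756 >1
  x=-10.446: |R|=1.01723 >1
  x=-10.295: |R|=1.01153 >1
So |R|<1 on (-10.0000, 0).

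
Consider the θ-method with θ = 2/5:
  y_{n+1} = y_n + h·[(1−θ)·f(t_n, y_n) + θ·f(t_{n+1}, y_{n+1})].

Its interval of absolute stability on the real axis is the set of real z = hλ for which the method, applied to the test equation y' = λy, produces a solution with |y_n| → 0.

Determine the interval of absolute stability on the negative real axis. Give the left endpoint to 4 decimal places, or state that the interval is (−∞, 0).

(-10.0000, 0).

Test eqn y'=λy, z=hλ:
  y_{n+1} = y_n + z·[3/5·y_n + 2/5·y_{n+1}] ⇒ (1 − 2/5z)y_{n+1} = (1 + 3/5z)y_n
  Hence R(z) = (1 + 3/5z)/(1 − 2/5z).

Boundary: |R(x)|=1, x<0.
x=-0.87: |R|=0.3546
R=−1: 1+3/5x = −1+2/5x ⇒ -1/5x=2 ⇒ x=2/(-1/5)=-10.0000
Confirm numerically:
  x=-9.564: |R|=0.98193 <1
  x=-8.076: |R|=0.90904 <1
  x=-7.122: |R|=0.85045 <1
  x=-6.502: |R|=0.80571 <1
  x=-10.400: |R|=1.01550 >1
  x=-10.163: |R|=1.00644 >1
So |R|<1 on (-10.0000, 0).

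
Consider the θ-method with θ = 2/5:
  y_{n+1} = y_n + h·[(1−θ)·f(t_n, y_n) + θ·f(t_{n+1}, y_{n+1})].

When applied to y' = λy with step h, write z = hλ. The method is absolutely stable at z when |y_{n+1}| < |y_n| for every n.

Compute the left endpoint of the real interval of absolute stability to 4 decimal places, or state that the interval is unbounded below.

left endpoint -10.0000.

Test eqn y'=λy, z=hλ:
  y_{n+1} = y_n + z·[3/5·y_n + 2/5·y_{n+1}] ⇒ (1 − 2/5z)y_{n+1} = (1 + 3/5z)y_n
  Hence R(z) = (1 + 3/5z)/(1 − 2/5z).

Boundary: |R(x)|=1, x<0.
x=-0.96: |R|=0.3064
R=−1: 1+3/5x = −1+2/5x ⇒ -1/5x=2 ⇒ x=2/(-1/5)=-10.0000
Confirm numerically:
  x=-9.362: |R|=0.97311 <1
  x=-7.540: |R|=0.87749 <1
  x=-5.423: |R|=0.71116 <1
  x=-5.187: |R|=0.68694 <1
  x=-10.520: |R|=1.01997 >1
  x=-10.502: |R|=1.01930 >1
Stable set (-10.0000, 0).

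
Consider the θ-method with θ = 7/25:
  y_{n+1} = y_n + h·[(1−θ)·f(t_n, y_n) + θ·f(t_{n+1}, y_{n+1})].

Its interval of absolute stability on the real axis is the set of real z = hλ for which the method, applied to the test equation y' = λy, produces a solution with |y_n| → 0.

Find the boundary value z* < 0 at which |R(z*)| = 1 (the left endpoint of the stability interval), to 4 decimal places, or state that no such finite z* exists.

With y'=λy (z=hλ):
  y_{n+1} = y_n + z·[18/25·y_n + 7/25·y_{n+1}] ⇒ (1 − 7/25z)y_{n+1} = (1 + 18/25z)y_n
  Hence R(z) = (1 + 18/25z)/(1 − 7/25z).

Need |R(x)|<1, x<0.
x=-0.99: |R|=0.2249
R=−1: 1+18/25x = −1+7/25x ⇒ -11/25x=2 ⇒ x=2/(-11/25)=-4.5455
Confirm numerically:
  x=-4.501: |R|=0.99135 <1
  x=-4.371: |R|=0.96548 <1
  x=-2.543: |R|=0.48536 <1
  x=-2.303: |R|=0.40014 <1
  x=-5.095: |R|=1.09965 >1
  x=-4.835: |R|=1.05413 >1
  x=-4.699: |R|=1.02917 >1
Interval (-4.5455, 0).

z* = -4.5455.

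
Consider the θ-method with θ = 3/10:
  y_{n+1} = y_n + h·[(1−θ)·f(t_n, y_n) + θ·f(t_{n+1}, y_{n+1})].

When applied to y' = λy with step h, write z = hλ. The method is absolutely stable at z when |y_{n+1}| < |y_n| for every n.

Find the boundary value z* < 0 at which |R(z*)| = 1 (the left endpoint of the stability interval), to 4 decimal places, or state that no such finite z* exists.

Test eqn y'=λy, z=hλ:
  y_{n+1} = y_n + z·[7/10·y_n + 3/10·y_{n+1}] ⇒ (1 − 3/10z)y_{n+1} = (1 + 7/10z)y_n
  so R(z) = (1 + 7/10z)/(1 − 3/10z).

Solve |R(x)|<1 on ℝ⁻.
x=-1.7: |R|=0.1258
R=−1: 1+7/10x = −1+3/10x ⇒ -2/5x=2 ⇒ x=2/(-2/5)=-5.0000
Confirm numerically:
  x=-4.377: |R|=0.89227 <1
  x=-3.283: |R|=0.65399 <1
  x=-3.089: |R|=0.60326 <1
  x=-2.776: |R|=0.51462 <1
  x=-5.543: |R|=1.08157 >1
  x=-5.350: |R|=1.05374 >1
  x=-5.246: |R|=1.03823 >1
Stable set (-5.0000, 0).

left endpoint -5.0000.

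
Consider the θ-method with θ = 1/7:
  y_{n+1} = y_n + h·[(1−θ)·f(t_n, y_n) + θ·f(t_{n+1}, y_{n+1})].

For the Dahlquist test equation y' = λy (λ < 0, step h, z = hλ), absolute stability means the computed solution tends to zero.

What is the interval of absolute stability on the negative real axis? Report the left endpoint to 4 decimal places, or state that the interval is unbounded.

On y'=λy, z=hλ:
  y_{n+1} = y_n + z·[6/7·y_n + 1/7·y_{n+1}] ⇒ (1 − 1/7z)y_{n+1} = (1 + 6/7z)y_n
  R(z) = (1 + 6/7z)/(1 − 1/7z).

Need |R(x)|<1, x<0.
x=-1.34: |R|=0.1247
R=−1: 1+6/7x = −1+1/7x ⇒ -5/7x=2 ⇒ x=2/(-5/7)=-2.8000
Confirm numerically:
  x=-2.658: |R|=0.92649 <1
  x=-2.630: |R|=0.91173 <1
  x=-2.259: |R|=0.70785 <1
  x=-1.719: |R|=0.38009 <1
  x=-3.131: |R|=1.16336 >1
  x=-3.129: |R|=1.16240 >1
  x=-3.063: |R|=1.13068 >1
Stable set (-2.8000, 0).

(-2.8000, 0).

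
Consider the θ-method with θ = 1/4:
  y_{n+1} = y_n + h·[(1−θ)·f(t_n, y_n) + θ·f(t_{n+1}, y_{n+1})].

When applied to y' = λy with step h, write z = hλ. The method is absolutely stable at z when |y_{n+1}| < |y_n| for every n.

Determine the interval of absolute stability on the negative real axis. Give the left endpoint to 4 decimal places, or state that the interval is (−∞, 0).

z∈(-4.0000,0).

With y'=λy (z=hλ):
  y_{n+1} = y_n + z·[3/4·y_n + 1/4·y_{n+1}] ⇒ (1 − 1/4z)y_{n+1} = (1 + 3/4z)y_n
  Hence R(z) = (1 + 3/4z)/(1 − 1/4z).

Solve |R(x)|<1 on ℝ⁻.
x=-0.89: |R|=0.2720
R=−1: 1+3/4x = −1+1/4x ⇒ -1/2x=2 ⇒ x=2/(-1/2)=-4.0000
Confirm numerically:
  x=-3.866: |R|=0.96593 <1
  x=-2.817: |R|=0.65293 <1
  x=-2.572: |R|=0.56543 <1
  x=-2.040: |R|=0.35099 <1
  x=-4.234: |R|=1.05684 >1
  x=-4.083: |R|=1.02054 >1
Interval (-4.0000, 0).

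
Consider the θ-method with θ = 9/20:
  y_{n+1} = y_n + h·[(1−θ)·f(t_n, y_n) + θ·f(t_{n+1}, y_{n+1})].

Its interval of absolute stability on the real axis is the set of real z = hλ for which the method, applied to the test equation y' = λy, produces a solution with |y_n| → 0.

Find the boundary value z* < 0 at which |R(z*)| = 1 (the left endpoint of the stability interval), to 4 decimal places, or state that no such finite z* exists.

On y'=λy, z=hλ:
  y_{n+1} = y_n + z·[11/20·y_n + 9/20·y_{n+1}] ⇒ (1 − 9/20z)y_{n+1} = (1 + 11/20z)y_n
  R(z) = (1 + 11/20z)/(1 − 9/20z).

Need |R(x)|<1, x<0.
x=-0.38: |R|=0.6755
R=−1: 1+11/20x = −1+9/20x ⇒ -1/10x=2 ⇒ x=2/(-1/10)=-20.0000
Confirm numerically:
  x=-12.492: |R|=0.88661 <1
  x=-8.644: |R|=0.76776 <1
  x=-8.529: |R|=0.76290 <1
  x=-20.268: |R|=1.00265 >1
  x=-20.132: |R|=1.00131 >1
  x=-20.116: |R|=1.00115 >1
So |R|<1 on (-20.0000, 0).

left endpoint -20.0000.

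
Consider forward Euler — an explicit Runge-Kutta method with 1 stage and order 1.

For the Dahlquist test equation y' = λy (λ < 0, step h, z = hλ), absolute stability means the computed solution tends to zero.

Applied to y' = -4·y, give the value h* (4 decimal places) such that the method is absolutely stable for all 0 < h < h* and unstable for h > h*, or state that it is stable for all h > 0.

(-2.0000,0); λ=-4 ⇒ h* = 0.5000.

Test eqn y'=λy, z=hλ:
  order 1, 1-stage ⇒ R(z)=1+z
  (e.g. R(-1.21)=-0.21000, |R|=0.21000)

Solve |R(x)|<1 on ℝ⁻.
x=-1.21: |R|=0.2100
|R(-1.54)|=0.5400 |R(-0.9)|=0.1000 |R(-0.57)|=0.4300
Bisect:
  x_lo=-2.7601 |R|=1.7601  x_hi=-0.3216 |R|=0.6784
  mid=-1.54085 |R|=0.54085 →hi
  mid=-2.15047 |R|=1.15047 →lo
  mid=-1.84566 |R|=0.84566 →hi
  mid=-1.99807 |R|=0.99807 →hi
  mid=-2.07427 |R|=1.07427 →lo
  mid=-2.03617 |R|=1.03617 →lo
  mid=-2.01712 |R|=1.01712 →lo
  ...
  [-2.00000,-1.99985] ⇒ x*=-2.0000
Interval (-2.0000, 0).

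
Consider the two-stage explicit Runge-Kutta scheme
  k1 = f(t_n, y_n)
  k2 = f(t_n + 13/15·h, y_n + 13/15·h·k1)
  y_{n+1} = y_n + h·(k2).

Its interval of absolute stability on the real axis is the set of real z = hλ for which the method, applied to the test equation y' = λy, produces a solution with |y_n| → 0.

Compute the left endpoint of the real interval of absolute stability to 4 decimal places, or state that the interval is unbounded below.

left endpoint -1.1538.

Set f=λy, z=hλ:
  k1=λy_n ⇒ h·k1=z·y_n;  k2=λ(1+13/15z)y_n ⇒ h·k2=z(1+13/15z)y_n
  y_{n+1}/y_n = 1 + z(1+13/15z) = 1 + z + 13/15z²
  ⇒ R(z) = 1 + z + 13/15z².

Boundary: |R(x)|=1, x<0.
x=-1.07: |R|=0.9222
R=1: x+13/15x²=0 ⇒ x=−15/13=-1.1538; min R=1−1/(4·13/15)=0.7115>−1
Confirm numerically:
  x=-0.828: |R|=0.76617 <1
  x=-0.609: |R|=0.71243 <1
  x=-0.511: |R|=0.71530 <1
  x=-1.476: |R|=1.41210 >1
  x=-1.400: |R|=1.29867 >1
  x=-1.314: |R|=1.18238 >1
So |R|<1 on (-1.1538, 0).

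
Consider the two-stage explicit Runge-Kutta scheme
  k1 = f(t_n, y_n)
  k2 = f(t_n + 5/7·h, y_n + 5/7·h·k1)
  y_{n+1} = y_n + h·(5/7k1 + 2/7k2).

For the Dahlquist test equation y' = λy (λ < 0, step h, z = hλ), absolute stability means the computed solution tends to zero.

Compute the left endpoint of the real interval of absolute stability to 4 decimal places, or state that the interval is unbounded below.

With y'=λy (z=hλ):
  k1=λy_n ⇒ h·k1=z·y_n;  k2=λ(1+5/7z)y_n ⇒ h·k2=z(1+5/7z)y_n
  y_{n+1}/y_n = 1 + 5/7z + 2/7z(1+5/7z) = 1 + z + 10/49z²
  R(z) = 1 + z + 10/49z².

Solve |R(x)|<1 on ℝ⁻.
x=-1.19: |R|=0.0990
R=1: x+10/49x²=0 ⇒ x=−49/10=-4.9000; min R=1−1/(4·10/49)=-0.2250>−1
Confirm numerically:
  x=-4.764: |R|=0.86777 <1
  x=-2.536: |R|=0.22349 <1
  x=-1.968: |R|=0.17759 <1
  x=-5.388: |R|=1.53660 >1
  x=-5.022: |R|=1.12504 >1
So |R|<1 on (-4.9000, 0).

left endpoint -4.9000.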